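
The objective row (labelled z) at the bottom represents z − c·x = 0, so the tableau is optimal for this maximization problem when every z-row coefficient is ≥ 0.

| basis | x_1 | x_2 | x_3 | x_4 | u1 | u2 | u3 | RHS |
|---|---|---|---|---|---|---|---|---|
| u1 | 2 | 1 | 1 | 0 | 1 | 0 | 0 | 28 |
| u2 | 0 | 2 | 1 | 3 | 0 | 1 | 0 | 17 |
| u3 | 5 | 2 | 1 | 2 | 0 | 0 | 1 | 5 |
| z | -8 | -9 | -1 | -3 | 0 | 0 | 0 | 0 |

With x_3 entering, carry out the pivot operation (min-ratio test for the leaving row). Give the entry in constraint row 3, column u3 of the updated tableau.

Ratio test on column x_3 — row 1: 28/1 = 28; row 2: 17/1 = 17; row 3: 5/1 = 5. Minimum is 5 at row 3 (u3 leaves); pivot element 1.
Divide row 3 by 1; eliminate column x_3 from the other rows.
In the new row 3, the u3 entry is the old entry divided by the pivot: 1/1 = 1.

1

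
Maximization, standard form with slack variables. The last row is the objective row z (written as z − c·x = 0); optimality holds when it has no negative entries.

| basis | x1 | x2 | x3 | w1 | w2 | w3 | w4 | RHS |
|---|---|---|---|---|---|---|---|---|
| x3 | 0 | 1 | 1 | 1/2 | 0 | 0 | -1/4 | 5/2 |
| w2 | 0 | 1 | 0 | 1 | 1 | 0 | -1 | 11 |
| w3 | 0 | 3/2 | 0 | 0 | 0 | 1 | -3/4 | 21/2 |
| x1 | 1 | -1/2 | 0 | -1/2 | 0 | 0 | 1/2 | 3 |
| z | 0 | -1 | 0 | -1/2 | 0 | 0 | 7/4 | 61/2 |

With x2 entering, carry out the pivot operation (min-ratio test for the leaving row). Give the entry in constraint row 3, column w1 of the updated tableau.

-3/4

Ratio test on column x2 — row 1: (5/2)/1 = 5/2; row 2: 11/1 = 11; row 3: (21/2)/(3/2) = 7; row 4: entry -1/2 ≤ 0. Minimum is 5/2 at row 1 (x3 leaves); pivot element 1.
Divide row 1 by 1; eliminate column x2 from the other rows.
Row 3 update in column w1: 0 − (3/2)·(1/2) = -3/4.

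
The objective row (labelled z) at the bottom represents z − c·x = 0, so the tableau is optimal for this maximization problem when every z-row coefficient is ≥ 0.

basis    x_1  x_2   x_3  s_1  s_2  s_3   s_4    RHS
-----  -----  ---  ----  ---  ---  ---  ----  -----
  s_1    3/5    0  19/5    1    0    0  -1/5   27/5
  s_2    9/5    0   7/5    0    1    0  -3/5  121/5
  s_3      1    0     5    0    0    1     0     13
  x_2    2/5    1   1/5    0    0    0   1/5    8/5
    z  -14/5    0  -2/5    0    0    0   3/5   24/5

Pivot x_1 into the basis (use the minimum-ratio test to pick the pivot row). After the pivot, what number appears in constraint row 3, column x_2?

Ratio test on column x_1 — row 1: (27/5)/(3/5) = 9; row 2: (121/5)/(9/5) = 121/9; row 3: 13/1 = 13; row 4: (8/5)/(2/5) = 4. Minimum is 4 at row 4 (x_2 leaves); pivot element 2/5.
Divide row 4 by 2/5; eliminate column x_1 from the other rows.
Row 3 update in column x_2: 0 − 1·(5/2) = -5/2.

-5/2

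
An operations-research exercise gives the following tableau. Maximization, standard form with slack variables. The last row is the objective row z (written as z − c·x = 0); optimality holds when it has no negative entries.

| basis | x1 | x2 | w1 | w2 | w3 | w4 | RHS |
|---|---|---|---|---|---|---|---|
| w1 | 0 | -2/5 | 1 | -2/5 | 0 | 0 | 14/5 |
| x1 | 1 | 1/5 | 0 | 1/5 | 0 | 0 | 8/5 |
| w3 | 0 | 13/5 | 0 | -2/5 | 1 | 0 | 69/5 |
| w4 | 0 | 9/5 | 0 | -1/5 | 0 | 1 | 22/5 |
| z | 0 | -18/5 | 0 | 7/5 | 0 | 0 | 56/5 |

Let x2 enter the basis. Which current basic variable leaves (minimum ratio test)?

w4

Column x2 entries and ratios — w1: -2/5 ≤ 0, skip; x1: (8/5)/(1/5) = 8; w3: (69/5)/(13/5) = 69/13; w4: (22/5)/(9/5) = 22/9.
Smallest ratio is 22/9 in the row of w4, so w4 leaves.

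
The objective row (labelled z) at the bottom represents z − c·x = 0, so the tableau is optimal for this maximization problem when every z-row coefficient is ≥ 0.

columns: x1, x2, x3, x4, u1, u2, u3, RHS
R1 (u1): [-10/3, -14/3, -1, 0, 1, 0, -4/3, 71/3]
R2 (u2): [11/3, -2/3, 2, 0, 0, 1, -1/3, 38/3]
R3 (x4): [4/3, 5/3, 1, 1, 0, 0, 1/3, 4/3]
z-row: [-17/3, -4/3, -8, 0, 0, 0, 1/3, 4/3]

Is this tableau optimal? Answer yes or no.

The z-row has a negative entry -8 in column x3, so it is not optimal.

no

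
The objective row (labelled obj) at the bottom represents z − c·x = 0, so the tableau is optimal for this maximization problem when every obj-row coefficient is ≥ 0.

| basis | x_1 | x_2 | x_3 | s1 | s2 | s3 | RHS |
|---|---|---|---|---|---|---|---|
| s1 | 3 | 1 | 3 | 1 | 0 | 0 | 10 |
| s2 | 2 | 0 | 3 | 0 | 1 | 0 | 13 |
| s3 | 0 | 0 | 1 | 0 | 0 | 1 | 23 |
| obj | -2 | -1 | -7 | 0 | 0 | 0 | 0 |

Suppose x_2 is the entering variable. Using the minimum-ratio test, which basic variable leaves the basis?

Column x_2 entries and ratios — s1: 10/1 = 10; s2: 0 ≤ 0, skip; s3: 0 ≤ 0, skip.
Smallest ratio is 10 in the row of s1, so s1 leaves.

s1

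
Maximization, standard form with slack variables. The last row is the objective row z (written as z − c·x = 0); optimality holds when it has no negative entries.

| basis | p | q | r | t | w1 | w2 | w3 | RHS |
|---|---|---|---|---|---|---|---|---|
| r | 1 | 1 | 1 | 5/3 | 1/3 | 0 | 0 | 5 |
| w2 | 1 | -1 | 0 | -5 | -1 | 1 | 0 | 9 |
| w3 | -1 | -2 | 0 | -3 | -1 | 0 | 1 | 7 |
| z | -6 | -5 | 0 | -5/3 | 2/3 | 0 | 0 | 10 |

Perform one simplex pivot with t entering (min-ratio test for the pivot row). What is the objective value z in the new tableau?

Ratio test on column t — row 1: 5/(5/3) = 3; row 2: entry -5 ≤ 0; row 3: entry -3 ≤ 0. Minimum is 3 at row 1 (r leaves); pivot element 5/3.
Pivot on row 1; the z-row RHS becomes 10 − (-5/3)·3 = 15.

15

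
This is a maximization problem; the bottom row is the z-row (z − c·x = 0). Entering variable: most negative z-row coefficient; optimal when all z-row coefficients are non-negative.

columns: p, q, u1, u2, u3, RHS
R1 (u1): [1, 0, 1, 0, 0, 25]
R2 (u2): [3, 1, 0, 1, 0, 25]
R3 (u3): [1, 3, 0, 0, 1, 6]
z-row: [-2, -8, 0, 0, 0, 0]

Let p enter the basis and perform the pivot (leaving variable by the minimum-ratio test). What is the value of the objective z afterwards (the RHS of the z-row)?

12

Ratio test on column p — row 1: 25/1 = 25; row 2: 25/3 = 25/3; row 3: 6/1 = 6. Minimum is 6 at row 3 (u3 leaves); pivot element 1.
Pivot on row 3; the z-row RHS becomes 0 − (-2)·6 = 12.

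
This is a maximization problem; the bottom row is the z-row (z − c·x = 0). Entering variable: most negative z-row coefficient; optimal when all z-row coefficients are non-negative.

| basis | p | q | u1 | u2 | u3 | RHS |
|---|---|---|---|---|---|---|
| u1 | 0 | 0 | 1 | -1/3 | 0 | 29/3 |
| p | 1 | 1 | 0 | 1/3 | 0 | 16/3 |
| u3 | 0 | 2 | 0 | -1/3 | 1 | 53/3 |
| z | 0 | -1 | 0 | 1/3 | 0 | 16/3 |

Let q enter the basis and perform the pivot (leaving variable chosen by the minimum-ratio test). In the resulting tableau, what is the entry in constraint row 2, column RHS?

16/3

Ratio test on column q — row 1: entry 0 ≤ 0; row 2: (16/3)/1 = 16/3; row 3: (53/3)/2 = 53/6. Minimum is 16/3 at row 2 (p leaves); pivot element 1.
Divide row 2 by 1; eliminate column q from the other rows.
In the new row 2, the RHS entry is the old entry divided by the pivot: (16/3)/1 = 16/3.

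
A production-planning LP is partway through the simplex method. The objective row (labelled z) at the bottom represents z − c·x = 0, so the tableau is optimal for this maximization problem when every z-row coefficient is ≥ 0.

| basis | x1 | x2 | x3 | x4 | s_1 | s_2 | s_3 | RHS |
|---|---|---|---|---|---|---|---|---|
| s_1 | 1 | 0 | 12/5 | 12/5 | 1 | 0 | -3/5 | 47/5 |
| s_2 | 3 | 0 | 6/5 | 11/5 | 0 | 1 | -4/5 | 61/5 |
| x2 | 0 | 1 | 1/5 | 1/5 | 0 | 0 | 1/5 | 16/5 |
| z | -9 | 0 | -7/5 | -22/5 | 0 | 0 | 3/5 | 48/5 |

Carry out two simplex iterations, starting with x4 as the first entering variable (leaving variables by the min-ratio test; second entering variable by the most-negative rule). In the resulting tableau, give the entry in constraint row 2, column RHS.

Ratio test on column x4 — row 1: (47/5)/(12/5) = 47/12; row 2: (61/5)/(11/5) = 61/11; row 3: (16/5)/(1/5) = 16. Minimum is 47/12 at row 1 (s_1 leaves); pivot element 12/5.
Divide row 1 by 12/5; eliminate column x4 from the other rows.
Second iteration: most negative z-row entry is -43/6 in column x1, so x1 enters.
Ratio test on column x1 — row 1: (47/12)/(5/12) = 47/5; row 2: (43/12)/(25/12) = 43/25; row 3: entry -1/12 ≤ 0. Minimum is 43/25 at row 2 (s_2 leaves); pivot element 25/12.
Divide row 2 by 25/12; eliminate column x1 from the other rows.
After both pivots, the entry at constraint row 2, column RHS is 43/25.

43/25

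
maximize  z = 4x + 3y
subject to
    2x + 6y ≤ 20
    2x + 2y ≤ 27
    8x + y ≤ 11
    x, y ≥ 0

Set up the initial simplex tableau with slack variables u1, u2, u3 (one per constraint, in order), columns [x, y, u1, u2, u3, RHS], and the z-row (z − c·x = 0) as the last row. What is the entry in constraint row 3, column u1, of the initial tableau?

Slack u1 belongs to constraint 1; its column is the unit vector e_1, so the entry in row 3 is 0.

0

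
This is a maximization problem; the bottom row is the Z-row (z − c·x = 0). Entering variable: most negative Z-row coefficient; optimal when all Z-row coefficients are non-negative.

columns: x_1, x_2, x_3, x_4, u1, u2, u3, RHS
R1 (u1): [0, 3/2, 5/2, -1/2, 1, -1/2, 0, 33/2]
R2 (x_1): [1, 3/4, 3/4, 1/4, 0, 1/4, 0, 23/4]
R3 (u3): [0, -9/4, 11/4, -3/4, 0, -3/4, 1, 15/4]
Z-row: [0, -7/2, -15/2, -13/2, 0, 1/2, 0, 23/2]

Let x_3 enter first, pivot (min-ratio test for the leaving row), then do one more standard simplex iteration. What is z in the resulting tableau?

Ratio test on column x_3 — row 1: (33/2)/(5/2) = 33/5; row 2: (23/4)/(3/4) = 23/3; row 3: (15/4)/(11/4) = 15/11. Minimum is 15/11 at row 3 (u3 leaves); pivot element 11/4.
Pivot on row 3; the Z-row RHS becomes 23/2 − (-15/2)·(15/11) = 239/11.
Next entering variable (most negative Z-row entry -106/11): x_2.
Ratio test on column x_2 — row 1: (144/11)/(39/11) = 48/13; row 2: (52/11)/(15/11) = 52/15; row 3: entry -9/11 ≤ 0. Minimum is 52/15 at row 2 (x_1 leaves); pivot element 15/11.
After the second pivot the Z-row RHS is 239/11 − (-106/11)·(52/15) = 827/15.

827/15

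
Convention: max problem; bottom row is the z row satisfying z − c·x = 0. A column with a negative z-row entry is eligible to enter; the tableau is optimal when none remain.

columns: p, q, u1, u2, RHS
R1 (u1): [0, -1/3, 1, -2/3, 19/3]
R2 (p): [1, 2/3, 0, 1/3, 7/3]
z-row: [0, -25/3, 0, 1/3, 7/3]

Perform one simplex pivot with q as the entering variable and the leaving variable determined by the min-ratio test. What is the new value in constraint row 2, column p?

3/2

Ratio test on column q — row 1: entry -1/3 ≤ 0; row 2: (7/3)/(2/3) = 7/2. Minimum is 7/2 at row 2 (p leaves); pivot element 2/3.
Divide row 2 by 2/3; eliminate column q from the other rows.
In the new row 2, the p entry is the old entry divided by the pivot: 1/(2/3) = 3/2.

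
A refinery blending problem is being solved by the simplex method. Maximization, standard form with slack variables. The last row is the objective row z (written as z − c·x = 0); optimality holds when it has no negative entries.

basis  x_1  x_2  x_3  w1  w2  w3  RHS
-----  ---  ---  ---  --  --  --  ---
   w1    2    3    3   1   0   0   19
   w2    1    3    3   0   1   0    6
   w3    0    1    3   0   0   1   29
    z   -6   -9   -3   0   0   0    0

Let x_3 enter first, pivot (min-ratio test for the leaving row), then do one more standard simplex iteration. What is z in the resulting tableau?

18

Ratio test on column x_3 — row 1: 19/3 = 19/3; row 2: 6/3 = 2; row 3: 29/3 = 29/3. Minimum is 2 at row 2 (w2 leaves); pivot element 3.
Pivot on row 2; the z-row RHS becomes 0 − (-3)·2 = 6.
Next entering variable (most negative z-row entry -6): x_2.
Ratio test on column x_2 — row 1: entry 0 ≤ 0; row 2: 2/1 = 2; row 3: entry -2 ≤ 0. Minimum is 2 at row 2 (x_3 leaves); pivot element 1.
After the second pivot the z-row RHS is 6 − (-6)·2 = 18.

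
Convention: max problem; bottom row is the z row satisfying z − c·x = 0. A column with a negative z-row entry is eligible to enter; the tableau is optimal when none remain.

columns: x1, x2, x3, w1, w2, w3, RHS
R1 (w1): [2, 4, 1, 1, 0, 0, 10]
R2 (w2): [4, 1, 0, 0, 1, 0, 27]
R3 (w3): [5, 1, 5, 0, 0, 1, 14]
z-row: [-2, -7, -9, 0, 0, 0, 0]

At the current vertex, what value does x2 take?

0

x2 is not in the basis, so in the current basic feasible solution x2 = 0.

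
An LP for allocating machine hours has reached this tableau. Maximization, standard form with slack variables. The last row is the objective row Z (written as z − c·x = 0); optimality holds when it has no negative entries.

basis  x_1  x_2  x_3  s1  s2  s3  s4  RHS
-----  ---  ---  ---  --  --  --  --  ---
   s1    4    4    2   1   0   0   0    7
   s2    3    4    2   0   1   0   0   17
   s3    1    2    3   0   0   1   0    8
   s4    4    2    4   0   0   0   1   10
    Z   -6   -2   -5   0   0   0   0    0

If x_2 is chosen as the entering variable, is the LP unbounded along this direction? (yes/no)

no

Column x_2 has positive entries in row(s) 1, 2, 3, 4, so the ratio test bounds it — not unbounded.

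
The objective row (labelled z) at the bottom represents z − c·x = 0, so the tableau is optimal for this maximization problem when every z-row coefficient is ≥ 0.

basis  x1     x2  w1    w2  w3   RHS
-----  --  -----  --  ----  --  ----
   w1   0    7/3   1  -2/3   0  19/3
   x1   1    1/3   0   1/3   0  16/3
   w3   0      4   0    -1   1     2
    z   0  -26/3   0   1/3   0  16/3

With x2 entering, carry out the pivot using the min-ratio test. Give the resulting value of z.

Ratio test on column x2 — row 1: (19/3)/(7/3) = 19/7; row 2: (16/3)/(1/3) = 16; row 3: 2/4 = 1/2. Minimum is 1/2 at row 3 (w3 leaves); pivot element 4.
Pivot on row 3; the z-row RHS becomes 16/3 − (-26/3)·(1/2) = 29/3.

29/3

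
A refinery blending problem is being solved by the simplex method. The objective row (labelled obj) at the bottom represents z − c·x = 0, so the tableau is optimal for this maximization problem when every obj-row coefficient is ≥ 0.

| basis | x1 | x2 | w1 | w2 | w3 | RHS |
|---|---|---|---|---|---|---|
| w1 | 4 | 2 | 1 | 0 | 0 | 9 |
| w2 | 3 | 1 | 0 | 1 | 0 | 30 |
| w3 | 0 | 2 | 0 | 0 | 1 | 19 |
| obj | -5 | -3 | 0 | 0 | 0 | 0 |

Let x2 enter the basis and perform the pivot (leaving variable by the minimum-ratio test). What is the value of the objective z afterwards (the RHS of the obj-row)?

Ratio test on column x2 — row 1: 9/2 = 9/2; row 2: 30/1 = 30; row 3: 19/2 = 19/2. Minimum is 9/2 at row 1 (w1 leaves); pivot element 2.
Pivot on row 1; the obj-row RHS becomes 0 − (-3)·(9/2) = 27/2.

27/2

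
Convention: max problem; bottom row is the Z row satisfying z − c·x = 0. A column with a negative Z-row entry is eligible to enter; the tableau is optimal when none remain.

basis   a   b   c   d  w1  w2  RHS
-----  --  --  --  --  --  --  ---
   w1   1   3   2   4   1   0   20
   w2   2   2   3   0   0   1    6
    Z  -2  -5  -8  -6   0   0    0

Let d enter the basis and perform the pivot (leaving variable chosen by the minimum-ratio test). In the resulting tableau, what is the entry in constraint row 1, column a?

Ratio test on column d — row 1: 20/4 = 5; row 2: entry 0 ≤ 0. Minimum is 5 at row 1 (w1 leaves); pivot element 4.
Divide row 1 by 4; eliminate column d from the other rows.
In the new row 1, the a entry is the old entry divided by the pivot: 1/4 = 1/4.

1/4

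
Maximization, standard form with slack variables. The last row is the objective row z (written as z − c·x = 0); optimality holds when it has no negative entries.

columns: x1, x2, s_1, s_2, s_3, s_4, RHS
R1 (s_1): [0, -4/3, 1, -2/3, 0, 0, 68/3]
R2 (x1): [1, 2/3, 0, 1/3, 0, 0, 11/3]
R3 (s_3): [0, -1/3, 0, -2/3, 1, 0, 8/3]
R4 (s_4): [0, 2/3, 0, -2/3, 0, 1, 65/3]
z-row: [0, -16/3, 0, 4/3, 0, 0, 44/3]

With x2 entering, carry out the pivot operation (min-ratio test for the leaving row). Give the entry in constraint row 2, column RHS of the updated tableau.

Ratio test on column x2 — row 1: entry -4/3 ≤ 0; row 2: (11/3)/(2/3) = 11/2; row 3: entry -1/3 ≤ 0; row 4: (65/3)/(2/3) = 65/2. Minimum is 11/2 at row 2 (x1 leaves); pivot element 2/3.
Divide row 2 by 2/3; eliminate column x2 from the other rows.
In the new row 2, the RHS entry is the old entry divided by the pivot: (11/3)/(2/3) = 11/2.

11/2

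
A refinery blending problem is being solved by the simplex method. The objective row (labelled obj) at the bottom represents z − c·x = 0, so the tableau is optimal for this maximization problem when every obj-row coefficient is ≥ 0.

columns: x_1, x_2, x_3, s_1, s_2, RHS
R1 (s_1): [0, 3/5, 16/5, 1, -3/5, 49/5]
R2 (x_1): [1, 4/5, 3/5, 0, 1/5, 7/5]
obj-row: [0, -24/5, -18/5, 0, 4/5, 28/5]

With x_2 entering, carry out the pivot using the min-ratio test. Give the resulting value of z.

14

Ratio test on column x_2 — row 1: (49/5)/(3/5) = 49/3; row 2: (7/5)/(4/5) = 7/4. Minimum is 7/4 at row 2 (x_1 leaves); pivot element 4/5.
Pivot on row 2; the obj-row RHS becomes 28/5 − (-24/5)·(7/4) = 14.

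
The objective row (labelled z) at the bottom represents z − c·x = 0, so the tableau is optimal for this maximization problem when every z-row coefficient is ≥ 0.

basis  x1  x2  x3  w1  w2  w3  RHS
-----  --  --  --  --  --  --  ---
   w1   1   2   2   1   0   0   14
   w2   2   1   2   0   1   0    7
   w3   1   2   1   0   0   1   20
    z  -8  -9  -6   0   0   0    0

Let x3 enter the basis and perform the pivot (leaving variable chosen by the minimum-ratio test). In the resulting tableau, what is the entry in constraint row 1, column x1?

-1

Ratio test on column x3 — row 1: 14/2 = 7; row 2: 7/2 = 7/2; row 3: 20/1 = 20. Minimum is 7/2 at row 2 (w2 leaves); pivot element 2.
Divide row 2 by 2; eliminate column x3 from the other rows.
Row 1 update in column x1: 1 − 2·1 = -1.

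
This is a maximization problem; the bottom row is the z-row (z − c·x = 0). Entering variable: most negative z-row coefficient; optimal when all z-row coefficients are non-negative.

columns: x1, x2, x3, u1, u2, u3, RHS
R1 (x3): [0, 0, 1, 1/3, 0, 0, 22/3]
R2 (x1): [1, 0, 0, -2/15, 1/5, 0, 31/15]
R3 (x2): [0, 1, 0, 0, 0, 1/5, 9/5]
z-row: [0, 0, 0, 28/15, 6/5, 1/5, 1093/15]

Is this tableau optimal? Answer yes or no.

yes

Every z-row coefficient is ≥ 0, so the tableau is optimal.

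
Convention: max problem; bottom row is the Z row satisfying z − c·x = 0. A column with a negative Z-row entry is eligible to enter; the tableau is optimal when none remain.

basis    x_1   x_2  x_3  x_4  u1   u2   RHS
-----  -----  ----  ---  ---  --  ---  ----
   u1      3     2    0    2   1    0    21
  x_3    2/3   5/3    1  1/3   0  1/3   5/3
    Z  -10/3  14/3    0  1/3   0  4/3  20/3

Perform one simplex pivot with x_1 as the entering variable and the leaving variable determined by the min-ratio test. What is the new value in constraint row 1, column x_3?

Ratio test on column x_1 — row 1: 21/3 = 7; row 2: (5/3)/(2/3) = 5/2. Minimum is 5/2 at row 2 (x_3 leaves); pivot element 2/3.
Divide row 2 by 2/3; eliminate column x_1 from the other rows.
Row 1 update in column x_3: 0 − 3·(3/2) = -9/2.

-9/2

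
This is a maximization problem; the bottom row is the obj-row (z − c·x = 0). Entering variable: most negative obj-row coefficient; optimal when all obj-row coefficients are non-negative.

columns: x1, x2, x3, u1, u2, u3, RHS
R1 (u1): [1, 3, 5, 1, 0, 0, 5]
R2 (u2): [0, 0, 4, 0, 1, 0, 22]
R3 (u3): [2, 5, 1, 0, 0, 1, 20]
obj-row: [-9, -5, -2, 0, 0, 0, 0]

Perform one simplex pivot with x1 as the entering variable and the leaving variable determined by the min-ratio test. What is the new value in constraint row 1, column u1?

1

Ratio test on column x1 — row 1: 5/1 = 5; row 2: entry 0 ≤ 0; row 3: 20/2 = 10. Minimum is 5 at row 1 (u1 leaves); pivot element 1.
Divide row 1 by 1; eliminate column x1 from the other rows.
In the new row 1, the u1 entry is the old entry divided by the pivot: 1/1 = 1.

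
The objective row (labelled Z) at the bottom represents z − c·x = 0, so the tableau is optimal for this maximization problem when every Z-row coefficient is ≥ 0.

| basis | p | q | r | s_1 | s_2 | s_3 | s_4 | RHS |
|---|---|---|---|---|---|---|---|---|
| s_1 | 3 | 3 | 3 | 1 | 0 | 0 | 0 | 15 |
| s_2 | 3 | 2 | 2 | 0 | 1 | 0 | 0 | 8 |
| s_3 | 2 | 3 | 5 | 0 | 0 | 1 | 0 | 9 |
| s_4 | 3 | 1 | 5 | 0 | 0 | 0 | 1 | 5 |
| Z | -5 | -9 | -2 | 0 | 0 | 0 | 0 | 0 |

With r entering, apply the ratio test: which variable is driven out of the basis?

Column r entries and ratios — s_1: 15/3 = 5; s_2: 8/2 = 4; s_3: 9/5 = 9/5; s_4: 5/5 = 1.
Smallest ratio is 1 in the row of s_4, so s_4 leaves.

s_4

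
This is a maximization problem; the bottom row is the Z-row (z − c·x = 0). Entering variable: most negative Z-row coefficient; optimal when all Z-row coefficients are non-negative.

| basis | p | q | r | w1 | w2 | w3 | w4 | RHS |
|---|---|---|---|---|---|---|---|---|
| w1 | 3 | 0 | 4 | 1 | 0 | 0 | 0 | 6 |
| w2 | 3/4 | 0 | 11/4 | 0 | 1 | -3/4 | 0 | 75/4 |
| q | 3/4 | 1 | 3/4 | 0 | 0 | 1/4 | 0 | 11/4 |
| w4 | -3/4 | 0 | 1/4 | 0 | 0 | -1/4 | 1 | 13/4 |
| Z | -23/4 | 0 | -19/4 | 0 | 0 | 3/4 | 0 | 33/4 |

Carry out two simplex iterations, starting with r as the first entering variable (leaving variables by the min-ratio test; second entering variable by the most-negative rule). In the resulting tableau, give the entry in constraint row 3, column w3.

Ratio test on column r — row 1: 6/4 = 3/2; row 2: (75/4)/(11/4) = 75/11; row 3: (11/4)/(3/4) = 11/3; row 4: (13/4)/(1/4) = 13. Minimum is 3/2 at row 1 (w1 leaves); pivot element 4.
Divide row 1 by 4; eliminate column r from the other rows.
Second iteration: most negative Z-row entry is -35/16 in column p, so p enters.
Ratio test on column p — row 1: (3/2)/(3/4) = 2; row 2: entry -21/16 ≤ 0; row 3: (13/8)/(3/16) = 26/3; row 4: entry -15/16 ≤ 0. Minimum is 2 at row 1 (r leaves); pivot element 3/4.
Divide row 1 by 3/4; eliminate column p from the other rows.
After both pivots, the entry at constraint row 3, column w3 is 1/4.

1/4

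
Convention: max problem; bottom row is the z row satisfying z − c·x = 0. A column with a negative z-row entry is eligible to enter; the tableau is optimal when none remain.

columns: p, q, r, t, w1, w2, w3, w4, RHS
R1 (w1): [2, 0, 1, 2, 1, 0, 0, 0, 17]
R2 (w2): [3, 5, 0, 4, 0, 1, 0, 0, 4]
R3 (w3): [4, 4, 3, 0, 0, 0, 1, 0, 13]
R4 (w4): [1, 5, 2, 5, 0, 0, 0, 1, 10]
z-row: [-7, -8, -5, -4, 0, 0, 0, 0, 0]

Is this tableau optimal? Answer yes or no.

The z-row has a negative entry -8 in column q, so it is not optimal.

no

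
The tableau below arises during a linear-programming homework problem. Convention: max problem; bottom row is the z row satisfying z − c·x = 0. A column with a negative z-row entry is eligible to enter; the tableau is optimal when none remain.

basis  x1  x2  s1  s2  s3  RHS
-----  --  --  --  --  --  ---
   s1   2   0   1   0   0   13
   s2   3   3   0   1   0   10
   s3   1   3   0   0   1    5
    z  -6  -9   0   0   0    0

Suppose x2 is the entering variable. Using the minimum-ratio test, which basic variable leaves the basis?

s3

Column x2 entries and ratios — s1: 0 ≤ 0, skip; s2: 10/3 = 10/3; s3: 5/3 = 5/3.
Smallest ratio is 5/3 in the row of s3, so s3 leaves.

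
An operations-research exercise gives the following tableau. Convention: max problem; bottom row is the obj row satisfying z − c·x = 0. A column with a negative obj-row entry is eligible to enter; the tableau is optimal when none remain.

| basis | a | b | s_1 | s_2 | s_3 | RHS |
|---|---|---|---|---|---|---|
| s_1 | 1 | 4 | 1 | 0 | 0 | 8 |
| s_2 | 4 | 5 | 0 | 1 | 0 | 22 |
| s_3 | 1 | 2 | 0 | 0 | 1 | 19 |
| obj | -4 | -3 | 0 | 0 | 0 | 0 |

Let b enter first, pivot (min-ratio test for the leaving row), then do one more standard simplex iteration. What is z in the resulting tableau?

Ratio test on column b — row 1: 8/4 = 2; row 2: 22/5 = 22/5; row 3: 19/2 = 19/2. Minimum is 2 at row 1 (s_1 leaves); pivot element 4.
Pivot on row 1; the obj-row RHS becomes 0 − (-3)·2 = 6.
Next entering variable (most negative obj-row entry -13/4): a.
Ratio test on column a — row 1: 2/(1/4) = 8; row 2: 12/(11/4) = 48/11; row 3: 15/(1/2) = 30. Minimum is 48/11 at row 2 (s_2 leaves); pivot element 11/4.
After the second pivot the obj-row RHS is 6 − (-13/4)·(48/11) = 222/11.

222/11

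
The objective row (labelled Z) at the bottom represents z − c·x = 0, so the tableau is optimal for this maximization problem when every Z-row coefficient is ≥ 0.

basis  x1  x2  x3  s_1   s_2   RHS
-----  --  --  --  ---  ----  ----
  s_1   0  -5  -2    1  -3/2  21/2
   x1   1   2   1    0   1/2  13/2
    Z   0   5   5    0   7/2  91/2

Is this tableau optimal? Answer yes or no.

yes

Every Z-row coefficient is ≥ 0, so the tableau is optimal.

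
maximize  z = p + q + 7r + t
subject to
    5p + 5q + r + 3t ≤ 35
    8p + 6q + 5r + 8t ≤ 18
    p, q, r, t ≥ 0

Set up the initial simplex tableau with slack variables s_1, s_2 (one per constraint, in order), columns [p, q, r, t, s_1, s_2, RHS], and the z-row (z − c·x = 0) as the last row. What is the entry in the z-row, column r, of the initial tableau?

The z-row carries the negated objective coefficients: the r entry is -7.

-7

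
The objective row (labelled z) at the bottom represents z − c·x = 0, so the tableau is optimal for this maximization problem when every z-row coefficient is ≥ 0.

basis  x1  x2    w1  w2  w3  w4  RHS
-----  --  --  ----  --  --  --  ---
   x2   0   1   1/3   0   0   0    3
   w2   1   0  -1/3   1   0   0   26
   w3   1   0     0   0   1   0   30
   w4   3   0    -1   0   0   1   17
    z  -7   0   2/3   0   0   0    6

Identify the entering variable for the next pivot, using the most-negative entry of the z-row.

Negative z-row entries: x1: -7.
The most negative is -7 in column x1, so x1 enters.

x1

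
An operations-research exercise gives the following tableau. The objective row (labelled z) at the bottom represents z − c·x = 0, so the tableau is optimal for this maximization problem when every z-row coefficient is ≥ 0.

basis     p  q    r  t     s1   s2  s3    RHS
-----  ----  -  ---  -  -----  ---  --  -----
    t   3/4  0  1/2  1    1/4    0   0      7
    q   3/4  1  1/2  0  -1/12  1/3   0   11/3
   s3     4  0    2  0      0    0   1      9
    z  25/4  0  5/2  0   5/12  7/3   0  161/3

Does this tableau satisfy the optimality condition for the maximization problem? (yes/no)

yes

Every z-row coefficient is ≥ 0, so the tableau is optimal.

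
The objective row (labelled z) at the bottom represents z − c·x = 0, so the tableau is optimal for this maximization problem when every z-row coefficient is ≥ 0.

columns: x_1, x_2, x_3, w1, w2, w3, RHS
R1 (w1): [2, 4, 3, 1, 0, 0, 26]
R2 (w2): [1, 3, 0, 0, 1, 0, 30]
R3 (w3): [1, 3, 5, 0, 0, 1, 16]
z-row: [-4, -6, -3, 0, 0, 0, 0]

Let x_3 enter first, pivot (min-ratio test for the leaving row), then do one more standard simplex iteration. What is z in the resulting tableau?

Ratio test on column x_3 — row 1: 26/3 = 26/3; row 2: entry 0 ≤ 0; row 3: 16/5 = 16/5. Minimum is 16/5 at row 3 (w3 leaves); pivot element 5.
Pivot on row 3; the z-row RHS becomes 0 − (-3)·(16/5) = 48/5.
Next entering variable (most negative z-row entry -21/5): x_2.
Ratio test on column x_2 — row 1: (82/5)/(11/5) = 82/11; row 2: 30/3 = 10; row 3: (16/5)/(3/5) = 16/3. Minimum is 16/3 at row 3 (x_3 leaves); pivot element 3/5.
After the second pivot the z-row RHS is 48/5 − (-21/5)·(16/3) = 32.

32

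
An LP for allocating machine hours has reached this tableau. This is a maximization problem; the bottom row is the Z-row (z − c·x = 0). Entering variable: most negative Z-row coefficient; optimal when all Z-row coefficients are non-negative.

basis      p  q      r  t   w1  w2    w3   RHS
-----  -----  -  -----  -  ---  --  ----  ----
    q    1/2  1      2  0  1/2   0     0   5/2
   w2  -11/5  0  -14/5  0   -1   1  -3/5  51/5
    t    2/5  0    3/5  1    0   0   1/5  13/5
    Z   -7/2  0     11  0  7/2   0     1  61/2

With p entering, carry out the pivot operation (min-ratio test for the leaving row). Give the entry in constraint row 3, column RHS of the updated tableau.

3/5

Ratio test on column p — row 1: (5/2)/(1/2) = 5; row 2: entry -11/5 ≤ 0; row 3: (13/5)/(2/5) = 13/2. Minimum is 5 at row 1 (q leaves); pivot element 1/2.
Divide row 1 by 1/2; eliminate column p from the other rows.
Row 3 update in column RHS: 13/5 − (2/5)·5 = 3/5.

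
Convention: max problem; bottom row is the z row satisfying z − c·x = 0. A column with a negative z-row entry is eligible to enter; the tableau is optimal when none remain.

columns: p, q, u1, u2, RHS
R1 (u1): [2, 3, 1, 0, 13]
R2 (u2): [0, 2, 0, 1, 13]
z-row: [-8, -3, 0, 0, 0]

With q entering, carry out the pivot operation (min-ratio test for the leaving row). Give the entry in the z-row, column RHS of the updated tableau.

Ratio test on column q — row 1: 13/3 = 13/3; row 2: 13/2 = 13/2. Minimum is 13/3 at row 1 (u1 leaves); pivot element 3.
Divide row 1 by 3; eliminate column q from the other rows.
z-row update in column RHS: 0 − (-3)·(13/3) = 13.

13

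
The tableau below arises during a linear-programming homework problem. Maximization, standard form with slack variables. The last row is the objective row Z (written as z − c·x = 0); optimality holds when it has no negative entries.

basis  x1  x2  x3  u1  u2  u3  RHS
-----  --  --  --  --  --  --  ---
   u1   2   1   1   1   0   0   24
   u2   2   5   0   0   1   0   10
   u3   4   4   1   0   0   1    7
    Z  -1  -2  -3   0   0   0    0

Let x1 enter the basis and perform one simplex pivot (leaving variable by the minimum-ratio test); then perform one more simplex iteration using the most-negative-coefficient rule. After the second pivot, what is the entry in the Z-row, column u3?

Ratio test on column x1 — row 1: 24/2 = 12; row 2: 10/2 = 5; row 3: 7/4 = 7/4. Minimum is 7/4 at row 3 (u3 leaves); pivot element 4.
Divide row 3 by 4; eliminate column x1 from the other rows.
Second iteration: most negative Z-row entry is -11/4 in column x3, so x3 enters.
Ratio test on column x3 — row 1: (41/2)/(1/2) = 41; row 2: entry -1/2 ≤ 0; row 3: (7/4)/(1/4) = 7. Minimum is 7 at row 3 (x1 leaves); pivot element 1/4.
Divide row 3 by 1/4; eliminate column x3 from the other rows.
After both pivots, the entry at the Z-row, column u3 is 3.

3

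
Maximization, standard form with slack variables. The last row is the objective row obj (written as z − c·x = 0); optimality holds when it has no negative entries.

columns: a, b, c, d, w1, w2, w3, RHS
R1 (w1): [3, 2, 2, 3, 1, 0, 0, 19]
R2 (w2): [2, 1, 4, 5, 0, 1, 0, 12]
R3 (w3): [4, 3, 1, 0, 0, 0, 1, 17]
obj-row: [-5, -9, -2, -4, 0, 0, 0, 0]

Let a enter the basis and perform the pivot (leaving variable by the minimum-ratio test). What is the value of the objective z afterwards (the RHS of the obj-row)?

85/4

Ratio test on column a — row 1: 19/3 = 19/3; row 2: 12/2 = 6; row 3: 17/4 = 17/4. Minimum is 17/4 at row 3 (w3 leaves); pivot element 4.
Pivot on row 3; the obj-row RHS becomes 0 − (-5)·(17/4) = 85/4.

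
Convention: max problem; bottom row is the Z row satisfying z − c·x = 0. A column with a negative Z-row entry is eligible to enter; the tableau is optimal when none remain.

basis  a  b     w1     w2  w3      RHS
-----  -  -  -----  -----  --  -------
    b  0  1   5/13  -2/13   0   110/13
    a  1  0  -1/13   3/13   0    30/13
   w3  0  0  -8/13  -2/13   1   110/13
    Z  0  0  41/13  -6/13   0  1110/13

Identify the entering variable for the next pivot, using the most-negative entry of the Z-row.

w2

Negative Z-row entries: w2: -6/13.
The most negative is -6/13 in column w2, so w2 enters.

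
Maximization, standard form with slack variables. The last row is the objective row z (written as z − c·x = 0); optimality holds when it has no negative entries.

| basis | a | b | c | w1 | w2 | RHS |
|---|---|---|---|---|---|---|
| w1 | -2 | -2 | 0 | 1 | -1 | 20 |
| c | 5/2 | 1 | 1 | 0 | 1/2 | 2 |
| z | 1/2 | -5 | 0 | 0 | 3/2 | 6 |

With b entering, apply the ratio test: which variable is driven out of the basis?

Column b entries and ratios — w1: -2 ≤ 0, skip; c: 2/1 = 2.
Smallest ratio is 2 in the row of c, so c leaves.

c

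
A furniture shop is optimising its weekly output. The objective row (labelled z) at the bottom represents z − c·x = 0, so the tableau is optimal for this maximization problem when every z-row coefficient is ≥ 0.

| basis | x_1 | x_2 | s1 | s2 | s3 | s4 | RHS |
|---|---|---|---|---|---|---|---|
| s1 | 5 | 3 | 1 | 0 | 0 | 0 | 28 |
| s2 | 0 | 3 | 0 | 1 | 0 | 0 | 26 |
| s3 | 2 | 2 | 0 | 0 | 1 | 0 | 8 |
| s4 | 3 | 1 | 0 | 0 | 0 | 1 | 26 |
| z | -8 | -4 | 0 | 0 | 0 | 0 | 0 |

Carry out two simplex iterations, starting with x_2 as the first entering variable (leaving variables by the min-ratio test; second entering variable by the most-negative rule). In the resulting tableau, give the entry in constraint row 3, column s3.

1/2

Ratio test on column x_2 — row 1: 28/3 = 28/3; row 2: 26/3 = 26/3; row 3: 8/2 = 4; row 4: 26/1 = 26. Minimum is 4 at row 3 (s3 leaves); pivot element 2.
Divide row 3 by 2; eliminate column x_2 from the other rows.
Second iteration: most negative z-row entry is -4 in column x_1, so x_1 enters.
Ratio test on column x_1 — row 1: 16/2 = 8; row 2: entry -3 ≤ 0; row 3: 4/1 = 4; row 4: 22/2 = 11. Minimum is 4 at row 3 (x_2 leaves); pivot element 1.
Divide row 3 by 1; eliminate column x_1 from the other rows.
After both pivots, the entry at constraint row 3, column s3 is 1/2.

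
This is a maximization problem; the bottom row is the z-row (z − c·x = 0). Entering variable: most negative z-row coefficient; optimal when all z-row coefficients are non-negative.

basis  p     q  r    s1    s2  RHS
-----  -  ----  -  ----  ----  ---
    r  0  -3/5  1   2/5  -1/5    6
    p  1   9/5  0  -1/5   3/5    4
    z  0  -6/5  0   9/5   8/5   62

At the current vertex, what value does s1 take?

s1 is not in the basis, so in the current basic feasible solution s1 = 0.

0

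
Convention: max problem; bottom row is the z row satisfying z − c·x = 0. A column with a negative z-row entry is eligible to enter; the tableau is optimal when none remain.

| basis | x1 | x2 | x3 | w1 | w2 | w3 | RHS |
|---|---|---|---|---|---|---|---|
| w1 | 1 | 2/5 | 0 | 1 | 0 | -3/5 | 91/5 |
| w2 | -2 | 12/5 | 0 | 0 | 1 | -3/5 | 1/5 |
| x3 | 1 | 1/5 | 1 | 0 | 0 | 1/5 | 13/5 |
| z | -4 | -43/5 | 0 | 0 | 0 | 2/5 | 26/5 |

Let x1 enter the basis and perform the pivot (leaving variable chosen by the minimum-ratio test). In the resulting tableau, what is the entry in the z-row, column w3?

6/5

Ratio test on column x1 — row 1: (91/5)/1 = 91/5; row 2: entry -2 ≤ 0; row 3: (13/5)/1 = 13/5. Minimum is 13/5 at row 3 (x3 leaves); pivot element 1.
Divide row 3 by 1; eliminate column x1 from the other rows.
z-row update in column w3: 2/5 − (-4)·(1/5) = 6/5.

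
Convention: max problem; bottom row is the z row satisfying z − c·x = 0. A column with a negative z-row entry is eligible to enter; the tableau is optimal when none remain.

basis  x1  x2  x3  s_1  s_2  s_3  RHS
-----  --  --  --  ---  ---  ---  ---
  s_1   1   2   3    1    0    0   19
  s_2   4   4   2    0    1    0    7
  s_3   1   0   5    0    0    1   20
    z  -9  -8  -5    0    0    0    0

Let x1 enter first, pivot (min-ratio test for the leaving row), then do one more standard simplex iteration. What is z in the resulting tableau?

35/2

Ratio test on column x1 — row 1: 19/1 = 19; row 2: 7/4 = 7/4; row 3: 20/1 = 20. Minimum is 7/4 at row 2 (s_2 leaves); pivot element 4.
Pivot on row 2; the z-row RHS becomes 0 − (-9)·(7/4) = 63/4.
Next entering variable (most negative z-row entry -1/2): x3.
Ratio test on column x3 — row 1: (69/4)/(5/2) = 69/10; row 2: (7/4)/(1/2) = 7/2; row 3: (73/4)/(9/2) = 73/18. Minimum is 7/2 at row 2 (x1 leaves); pivot element 1/2.
After the second pivot the z-row RHS is 63/4 − (-1/2)·(7/2) = 35/2.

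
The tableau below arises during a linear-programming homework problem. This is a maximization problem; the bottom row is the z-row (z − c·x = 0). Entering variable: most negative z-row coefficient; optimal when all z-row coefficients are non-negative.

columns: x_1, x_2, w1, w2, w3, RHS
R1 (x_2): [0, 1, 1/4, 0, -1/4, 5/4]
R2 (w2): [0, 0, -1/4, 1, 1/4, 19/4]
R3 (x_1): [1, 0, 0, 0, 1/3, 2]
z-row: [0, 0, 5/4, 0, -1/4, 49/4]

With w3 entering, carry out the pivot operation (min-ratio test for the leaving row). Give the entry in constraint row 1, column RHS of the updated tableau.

11/4

Ratio test on column w3 — row 1: entry -1/4 ≤ 0; row 2: (19/4)/(1/4) = 19; row 3: 2/(1/3) = 6. Minimum is 6 at row 3 (x_1 leaves); pivot element 1/3.
Divide row 3 by 1/3; eliminate column w3 from the other rows.
Row 1 update in column RHS: 5/4 − (-1/4)·6 = 11/4.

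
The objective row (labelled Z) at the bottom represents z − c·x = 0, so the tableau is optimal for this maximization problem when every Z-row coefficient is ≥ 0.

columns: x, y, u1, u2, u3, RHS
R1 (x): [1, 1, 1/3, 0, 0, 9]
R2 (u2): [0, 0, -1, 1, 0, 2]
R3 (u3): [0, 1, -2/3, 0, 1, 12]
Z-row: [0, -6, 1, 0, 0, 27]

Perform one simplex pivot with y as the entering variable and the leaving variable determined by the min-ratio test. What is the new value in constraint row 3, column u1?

Ratio test on column y — row 1: 9/1 = 9; row 2: entry 0 ≤ 0; row 3: 12/1 = 12. Minimum is 9 at row 1 (x leaves); pivot element 1.
Divide row 1 by 1; eliminate column y from the other rows.
Row 3 update in column u1: -2/3 − 1·(1/3) = -1.

-1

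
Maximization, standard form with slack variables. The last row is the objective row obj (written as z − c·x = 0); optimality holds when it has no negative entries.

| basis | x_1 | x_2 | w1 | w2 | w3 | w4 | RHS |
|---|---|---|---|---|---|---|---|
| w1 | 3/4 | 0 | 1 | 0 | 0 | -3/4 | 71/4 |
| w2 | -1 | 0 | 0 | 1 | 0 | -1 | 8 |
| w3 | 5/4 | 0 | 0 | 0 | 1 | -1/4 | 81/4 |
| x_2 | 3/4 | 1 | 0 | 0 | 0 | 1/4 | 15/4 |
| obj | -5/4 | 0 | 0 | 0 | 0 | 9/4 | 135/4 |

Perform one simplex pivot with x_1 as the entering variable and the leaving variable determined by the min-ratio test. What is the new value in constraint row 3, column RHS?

Ratio test on column x_1 — row 1: (71/4)/(3/4) = 71/3; row 2: entry -1 ≤ 0; row 3: (81/4)/(5/4) = 81/5; row 4: (15/4)/(3/4) = 5. Minimum is 5 at row 4 (x_2 leaves); pivot element 3/4.
Divide row 4 by 3/4; eliminate column x_1 from the other rows.
Row 3 update in column RHS: 81/4 − (5/4)·5 = 14.

14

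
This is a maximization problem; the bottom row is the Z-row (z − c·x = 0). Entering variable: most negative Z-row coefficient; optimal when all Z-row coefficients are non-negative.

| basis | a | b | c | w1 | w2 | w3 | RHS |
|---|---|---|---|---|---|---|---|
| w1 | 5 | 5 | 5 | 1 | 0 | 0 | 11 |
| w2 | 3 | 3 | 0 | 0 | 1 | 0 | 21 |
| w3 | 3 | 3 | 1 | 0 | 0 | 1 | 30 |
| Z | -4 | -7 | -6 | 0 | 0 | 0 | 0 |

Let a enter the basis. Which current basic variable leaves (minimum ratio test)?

w1

Column a entries and ratios — w1: 11/5 = 11/5; w2: 21/3 = 7; w3: 30/3 = 10.
Smallest ratio is 11/5 in the row of w1, so w1 leaves.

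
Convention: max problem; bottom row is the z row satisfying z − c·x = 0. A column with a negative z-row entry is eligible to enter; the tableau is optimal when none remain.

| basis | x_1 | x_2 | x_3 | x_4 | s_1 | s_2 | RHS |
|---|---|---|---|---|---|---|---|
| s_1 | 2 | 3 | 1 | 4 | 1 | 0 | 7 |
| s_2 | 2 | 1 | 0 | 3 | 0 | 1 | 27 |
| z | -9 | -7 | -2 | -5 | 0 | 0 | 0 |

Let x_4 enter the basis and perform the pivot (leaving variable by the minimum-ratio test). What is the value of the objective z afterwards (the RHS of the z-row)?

35/4

Ratio test on column x_4 — row 1: 7/4 = 7/4; row 2: 27/3 = 9. Minimum is 7/4 at row 1 (s_1 leaves); pivot element 4.
Pivot on row 1; the z-row RHS becomes 0 − (-5)·(7/4) = 35/4.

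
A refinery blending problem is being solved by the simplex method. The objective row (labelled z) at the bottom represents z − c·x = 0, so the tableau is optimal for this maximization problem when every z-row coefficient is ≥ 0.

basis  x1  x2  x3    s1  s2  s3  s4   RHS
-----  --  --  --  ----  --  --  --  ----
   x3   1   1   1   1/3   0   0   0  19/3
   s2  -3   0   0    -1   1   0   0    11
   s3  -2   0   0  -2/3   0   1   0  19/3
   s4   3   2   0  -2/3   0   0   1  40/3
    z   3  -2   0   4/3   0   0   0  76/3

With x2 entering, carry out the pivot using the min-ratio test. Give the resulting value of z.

38

Ratio test on column x2 — row 1: (19/3)/1 = 19/3; row 2: entry 0 ≤ 0; row 3: entry 0 ≤ 0; row 4: (40/3)/2 = 20/3. Minimum is 19/3 at row 1 (x3 leaves); pivot element 1.
Pivot on row 1; the z-row RHS becomes 76/3 − (-2)·(19/3) = 38.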